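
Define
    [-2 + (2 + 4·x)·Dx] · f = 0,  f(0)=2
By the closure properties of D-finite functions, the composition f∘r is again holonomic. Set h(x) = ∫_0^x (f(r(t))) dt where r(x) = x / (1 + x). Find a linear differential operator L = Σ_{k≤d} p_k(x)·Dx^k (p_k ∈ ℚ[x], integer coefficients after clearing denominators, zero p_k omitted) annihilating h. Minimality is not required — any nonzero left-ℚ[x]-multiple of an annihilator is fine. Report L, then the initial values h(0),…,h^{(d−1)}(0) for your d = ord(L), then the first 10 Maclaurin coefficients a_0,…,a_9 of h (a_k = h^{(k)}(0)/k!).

f: a_k = 2, 2, -1, 1, -5/4, 7/4, -21/8, 33/8, -429/64, 715/64, …
f∘r: x↦r, Dx↦Dx/r' in L_f ⇒ L₀.
h=∫h₀ ⇒ L = L₀·Dx.
L = -Dx + (1 + 4·x + 3·x^2)·Dx^2  (order 2).
h: a_k = 0, 2, 1, -1, 5/4, -37/20, 25/8, -327/56, 753/64, -1605/64, …
ICs: h(0) = 0, h′(0) = 2.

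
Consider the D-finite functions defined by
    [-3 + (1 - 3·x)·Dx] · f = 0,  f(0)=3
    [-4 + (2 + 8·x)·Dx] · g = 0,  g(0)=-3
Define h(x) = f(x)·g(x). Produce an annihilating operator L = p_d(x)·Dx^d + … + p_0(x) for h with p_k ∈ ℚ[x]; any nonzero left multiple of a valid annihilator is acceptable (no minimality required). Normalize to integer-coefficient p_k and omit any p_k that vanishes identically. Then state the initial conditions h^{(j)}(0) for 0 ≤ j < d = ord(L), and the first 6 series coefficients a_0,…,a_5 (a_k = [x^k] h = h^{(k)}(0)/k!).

L = (5 + 6·x) + (-1 - x + 12·x^2)·Dx  (order 1).
h: a_k = -9, -45, -117, -387, -1071, -3465, …
ICs: h(0) = -9.

f: a_k = 3, 9, 27, 81, 243, 729, …
g: a_k = -3, -6, 6, -12, 30, -84, …
f·g: L₀ = L_f ⊗_s L_g, ord ≤ 1·1.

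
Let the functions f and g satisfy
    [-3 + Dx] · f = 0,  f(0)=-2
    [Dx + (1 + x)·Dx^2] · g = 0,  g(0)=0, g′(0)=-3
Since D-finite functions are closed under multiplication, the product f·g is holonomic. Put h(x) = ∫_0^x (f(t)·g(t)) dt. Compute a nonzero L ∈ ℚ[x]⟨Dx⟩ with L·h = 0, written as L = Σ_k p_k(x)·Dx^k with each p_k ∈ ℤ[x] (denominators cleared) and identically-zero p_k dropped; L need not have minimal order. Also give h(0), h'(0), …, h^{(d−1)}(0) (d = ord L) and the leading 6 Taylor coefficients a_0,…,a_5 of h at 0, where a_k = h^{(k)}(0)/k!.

L = (6 + 9·x)·Dx + (-5 - 6·x)·Dx^2 + (1 + x)·Dx^3  (order 3).
h: a_k = 0, 0, 3, 5, 5, 18/5, …
ICs: h(0) = 0, h′(0) = 0, h′′(0) = 6.

f: a_k = -2, -6, -9, -9, -27/4, -81/20, …
g: a_k = 0, -3, 3/2, -1, 3/4, -3/5, …
Product ⇒ symmetric product L₀, ord ≤ 2.
Integrate: L := L₀·Dx.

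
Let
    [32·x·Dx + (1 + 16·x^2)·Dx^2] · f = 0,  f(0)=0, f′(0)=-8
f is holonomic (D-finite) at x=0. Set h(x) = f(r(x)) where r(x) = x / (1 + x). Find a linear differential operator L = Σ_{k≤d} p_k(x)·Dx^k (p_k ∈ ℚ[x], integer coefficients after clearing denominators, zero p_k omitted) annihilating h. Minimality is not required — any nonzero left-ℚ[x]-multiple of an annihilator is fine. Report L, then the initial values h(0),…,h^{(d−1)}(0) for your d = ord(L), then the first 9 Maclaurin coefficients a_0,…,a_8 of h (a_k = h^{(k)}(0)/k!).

f: a_k = 0, -8, 0, 128/3, 0, -2048/5, 0, 32768/7, 0, …
h₀=f(r): pull back L_f along r ⇒ L₀.
L = (2 + 34·x)·Dx + (1 + 2·x + 17·x^2)·Dx^2  (order 2).
h: a_k = 0, -8, 8, 104/3, -120, -808/5, 4888/3, -5816/7, -19320, …
ICs: h(0) = 0, h′(0) = -8.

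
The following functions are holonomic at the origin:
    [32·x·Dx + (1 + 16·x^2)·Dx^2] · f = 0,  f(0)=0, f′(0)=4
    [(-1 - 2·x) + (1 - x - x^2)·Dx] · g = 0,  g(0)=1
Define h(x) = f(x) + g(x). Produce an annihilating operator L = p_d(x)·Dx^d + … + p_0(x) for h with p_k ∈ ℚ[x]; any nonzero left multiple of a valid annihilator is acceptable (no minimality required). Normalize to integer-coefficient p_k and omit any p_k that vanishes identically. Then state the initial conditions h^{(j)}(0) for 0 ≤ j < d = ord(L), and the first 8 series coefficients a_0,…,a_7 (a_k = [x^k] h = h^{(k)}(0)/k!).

f: a_k = 0, 4, 0, -64/3, 0, 1024/5, 0, -16384/7, …
g: a_k = 1, 1, 2, 3, 5, 8, 13, 21, …
Sum ⇒ L₀ = lclm(L_f,L_g) in ℚ(x)⟨Dx⟩.
L = (64 - 256·x - 3904·x^2 - 6912·x^3 - 9696·x^4 - 1536·x^6)·Dx + (-25 - 24·x + 542·x^2 - 780·x^3 - 6800·x^4 - 6560·x^5 - 768·x^6 - 1536·x^7)·Dx^2 + (2 + 17·x + 62·x^2 + 202·x^3 + 445·x^4 - 1136·x^5 - 576·x^6 - 256·x^7 - 256·x^8)·Dx^3  (order 3).
h: a_k = 1, 5, 2, -55/3, 5, 1064/5, 13, -16237/7, …
ICs: h(0) = 1, h′(0) = 5, h′′(0) = 4.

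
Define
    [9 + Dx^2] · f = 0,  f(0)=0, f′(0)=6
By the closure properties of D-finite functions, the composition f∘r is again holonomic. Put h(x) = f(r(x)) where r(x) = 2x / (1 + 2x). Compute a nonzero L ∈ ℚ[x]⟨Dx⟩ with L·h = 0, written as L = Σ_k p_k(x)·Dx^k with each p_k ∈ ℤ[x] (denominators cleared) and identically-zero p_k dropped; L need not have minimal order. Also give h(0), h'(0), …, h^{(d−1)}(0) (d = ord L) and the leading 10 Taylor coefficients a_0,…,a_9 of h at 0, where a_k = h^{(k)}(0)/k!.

L = 36 + (4 + 24·x + 48·x^2 + 32·x^3)·Dx + (1 + 8·x + 24·x^2 + 32·x^3 + 16·x^4)·Dx^2  (order 2).
h: a_k = 0, 12, -24, -24, 336, -7032/5, 4080, -309648/35, 60576/5, 238488/35, …
ICs: h(0) = 0, h′(0) = 12.

f: a_k = 0, 6, 0, -9, 0, 81/20, 0, -243/280, 0, 243/2240, …
h₀=f(r): pull back L_f along r ⇒ L₀.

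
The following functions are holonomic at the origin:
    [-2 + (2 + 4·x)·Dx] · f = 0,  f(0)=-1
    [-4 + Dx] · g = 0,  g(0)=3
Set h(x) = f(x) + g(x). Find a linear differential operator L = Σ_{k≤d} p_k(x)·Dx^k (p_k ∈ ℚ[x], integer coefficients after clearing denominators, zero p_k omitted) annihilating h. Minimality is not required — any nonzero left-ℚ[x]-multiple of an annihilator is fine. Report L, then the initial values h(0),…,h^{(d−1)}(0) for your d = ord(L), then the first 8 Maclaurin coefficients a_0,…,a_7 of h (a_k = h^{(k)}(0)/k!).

f: a_k = -1, -1, 1/2, -1/2, 5/8, -7/8, 21/16, -33/16, …
g: a_k = 3, 12, 24, 32, 32, 128/5, 256/15, 1024/105, …
Weyl lclm of L_f,L_g ⇒ L₀ (ord ≤ 2).
L = (20 + 32·x) + (-17 - 64·x - 64·x^2)·Dx + (3 + 14·x + 16·x^2)·Dx^2  (order 2).
h: a_k = 2, 11, 49/2, 63/2, 261/8, 989/40, 4411/240, 12919/1680, …
ICs: h(0) = 2, h′(0) = 11.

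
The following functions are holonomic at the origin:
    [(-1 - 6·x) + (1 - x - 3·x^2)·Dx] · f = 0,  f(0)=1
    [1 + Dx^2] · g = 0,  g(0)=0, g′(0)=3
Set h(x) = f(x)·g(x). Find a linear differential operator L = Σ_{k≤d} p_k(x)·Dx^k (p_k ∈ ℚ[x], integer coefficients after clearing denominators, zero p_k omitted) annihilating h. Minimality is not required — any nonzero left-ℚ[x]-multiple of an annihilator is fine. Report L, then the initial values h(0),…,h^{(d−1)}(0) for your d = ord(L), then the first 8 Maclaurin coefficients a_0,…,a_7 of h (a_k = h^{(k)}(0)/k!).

f: a_k = 1, 1, 4, 7, 19, 40, 97, 217, …
g: a_k = 0, 3, 0, -1/2, 0, 1/40, 0, -1/1680, …
f·g: L₀ = L_f ⊗_s L_g, ord ≤ 1·2.
L = (5 + x + 3·x^2) + (2 + 12·x)·Dx + (-1 + x + 3·x^2)·Dx^2  (order 2).
h: a_k = 0, 3, 3, 23/2, 41/2, 2201/40, 4661/40, 473087/1680, …
ICs: h(0) = 0, h′(0) = 3.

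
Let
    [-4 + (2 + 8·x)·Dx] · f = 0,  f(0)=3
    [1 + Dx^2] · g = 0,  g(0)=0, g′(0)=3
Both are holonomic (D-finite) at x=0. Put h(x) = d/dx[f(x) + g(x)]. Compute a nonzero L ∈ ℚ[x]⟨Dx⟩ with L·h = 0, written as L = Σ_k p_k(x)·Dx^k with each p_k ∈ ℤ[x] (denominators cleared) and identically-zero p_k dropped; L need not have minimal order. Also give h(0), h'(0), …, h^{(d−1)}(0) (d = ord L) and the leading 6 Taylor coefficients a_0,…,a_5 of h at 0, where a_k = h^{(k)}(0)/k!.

f: a_k = 3, 6, -6, 12, -30, 84, …
g: a_k = 0, 3, 0, -1/2, 0, 1/40, …
Weyl lclm of L_f,L_g ⇒ L₀ (ord ≤ 3).
Differentiate: ansatz ord ≤ ord L₀ ⇒ L.
L = (-122 - 16·x - 32·x^2) + (-13 - 60·x - 48·x^2 - 64·x^3)·Dx + (-122 - 16·x - 32·x^2)·Dx^2 + (-13 - 60·x - 48·x^2 - 64·x^3)·Dx^3  (order 3).
h: a_k = 9, -12, 69/2, -120, 3361/8, -1512, …
ICs: h(0) = 9, h′(0) = -12, h′′(0) = 69.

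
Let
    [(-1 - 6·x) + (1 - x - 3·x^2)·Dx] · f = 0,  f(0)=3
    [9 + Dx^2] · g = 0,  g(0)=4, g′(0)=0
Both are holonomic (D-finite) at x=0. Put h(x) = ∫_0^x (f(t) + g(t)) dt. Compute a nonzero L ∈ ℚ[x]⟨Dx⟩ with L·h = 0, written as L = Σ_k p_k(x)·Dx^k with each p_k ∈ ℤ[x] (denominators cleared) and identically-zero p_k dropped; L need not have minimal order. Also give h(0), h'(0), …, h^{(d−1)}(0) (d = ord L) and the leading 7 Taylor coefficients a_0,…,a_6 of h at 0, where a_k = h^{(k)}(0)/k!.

f: a_k = 3, 3, 12, 21, 57, 120, 291, …
g: a_k = 4, 0, -18, 0, 27/2, 0, -81/20, …
f+g: L₀ = lclm(L_f,L_g), ord ≤ 1+2.
Integrate: L := L₀·Dx.
L = (459 + 2916·x + 1539·x^2 + 3888·x^3 + 3645·x^4 + 4374·x^5)·Dx + (-153 + 153·x + 378·x^2 - 405·x^3 + 2187·x^5 + 2187·x^6)·Dx^2 + (51 + 324·x + 171·x^2 + 432·x^3 + 405·x^4 + 486·x^5)·Dx^3 + (-17 + 17·x + 42·x^2 - 45·x^3 + 243·x^5 + 243·x^6)·Dx^4  (order 4).
h: a_k = 0, 7, 3/2, -2, 21/4, 141/10, 20, …
ICs: h(0) = 0, h′(0) = 7, h′′(0) = 3, h′′′(0) = -12.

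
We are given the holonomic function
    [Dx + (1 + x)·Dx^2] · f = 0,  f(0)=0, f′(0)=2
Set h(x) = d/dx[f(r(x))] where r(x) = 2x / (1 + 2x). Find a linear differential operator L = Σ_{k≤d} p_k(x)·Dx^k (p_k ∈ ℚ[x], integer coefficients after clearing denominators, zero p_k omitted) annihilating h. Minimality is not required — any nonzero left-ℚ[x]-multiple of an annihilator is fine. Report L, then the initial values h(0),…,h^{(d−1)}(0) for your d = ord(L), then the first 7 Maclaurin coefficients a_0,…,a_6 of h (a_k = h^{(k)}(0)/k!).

L = (6 + 16·x) + (1 + 6·x + 8·x^2)·Dx  (order 1).
h: a_k = 4, -24, 112, -480, 1984, -8064, 32512, …
ICs: h(0) = 4.

f: a_k = 0, 2, -1, 2/3, -1/2, 2/5, -1/3, …
f∘r: x↦r, Dx↦Dx/r' in L_f ⇒ L₀.
h₀' ⇒ L via d/dx closure of L₀.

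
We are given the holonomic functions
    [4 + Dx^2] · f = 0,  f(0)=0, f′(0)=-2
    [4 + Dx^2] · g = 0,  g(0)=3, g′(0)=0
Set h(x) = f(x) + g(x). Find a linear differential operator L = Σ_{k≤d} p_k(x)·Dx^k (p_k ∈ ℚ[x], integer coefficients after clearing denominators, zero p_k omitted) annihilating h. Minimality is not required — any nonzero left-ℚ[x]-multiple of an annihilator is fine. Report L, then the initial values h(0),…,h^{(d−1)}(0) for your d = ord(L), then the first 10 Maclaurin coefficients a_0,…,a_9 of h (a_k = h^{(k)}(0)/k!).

L = 4 + Dx^2  (order 2).
h: a_k = 3, -2, -6, 4/3, 2, -4/15, -4/15, 8/315, 2/105, -4/2835, …
ICs: h(0) = 3, h′(0) = -2.

f: a_k = 0, -2, 0, 4/3, 0, -4/15, 0, 8/315, 0, -4/2835, …
g: a_k = 3, 0, -6, 0, 2, 0, -4/15, 0, 2/105, 0, …
Sum ⇒ L₀ = lclm(L_f,L_g) in ℚ(x)⟨Dx⟩.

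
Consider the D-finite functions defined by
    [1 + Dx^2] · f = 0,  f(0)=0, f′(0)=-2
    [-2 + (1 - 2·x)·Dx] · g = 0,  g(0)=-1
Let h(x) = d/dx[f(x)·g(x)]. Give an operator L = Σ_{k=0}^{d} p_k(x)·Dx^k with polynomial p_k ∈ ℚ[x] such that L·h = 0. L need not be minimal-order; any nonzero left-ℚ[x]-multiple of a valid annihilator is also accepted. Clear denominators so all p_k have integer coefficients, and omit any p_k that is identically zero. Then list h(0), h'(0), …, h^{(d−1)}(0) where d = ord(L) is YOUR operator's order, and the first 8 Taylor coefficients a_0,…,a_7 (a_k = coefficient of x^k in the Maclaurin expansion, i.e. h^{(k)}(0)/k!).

f: a_k = 0, -2, 0, 1/3, 0, -1/60, 0, 1/2520, …
g: a_k = -1, -2, -4, -8, -16, -32, -64, -128, …
h₀=f·g: eliminate ⇒ L₀, order ≤ 2·1.
Differentiate: ansatz ord ≤ ord L₀ ⇒ L.
L = (-7 - 4·x + 4·x^2) + (-4 + 8·x)·Dx + (1 - 4·x + 4·x^2)·Dx^2  (order 2).
h: a_k = 2, 8, 23, 184/3, 1841/12, 1841/5, 309287/360, 618574/315, …
ICs: h(0) = 2, h′(0) = 8.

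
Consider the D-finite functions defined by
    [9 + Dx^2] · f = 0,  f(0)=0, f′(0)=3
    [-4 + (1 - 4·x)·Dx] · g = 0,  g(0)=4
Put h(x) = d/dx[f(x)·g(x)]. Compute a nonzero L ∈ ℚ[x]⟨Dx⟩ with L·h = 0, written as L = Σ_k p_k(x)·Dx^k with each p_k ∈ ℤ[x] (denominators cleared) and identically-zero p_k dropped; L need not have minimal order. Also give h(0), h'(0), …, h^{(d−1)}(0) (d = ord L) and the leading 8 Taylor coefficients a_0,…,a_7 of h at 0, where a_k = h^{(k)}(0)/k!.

f: a_k = 0, 3, 0, -9/2, 0, 81/40, 0, -243/560, …
g: a_k = 4, 16, 64, 256, 1024, 4096, 16384, 65536, …
Sym-product of L_f,L_g gives L₀ (≤ ord 2).
h₀' ⇒ L via d/dx closure of L₀.
L = (-23 - 72·x + 144·x^2) + (-8 + 32·x)·Dx + (1 - 8·x + 16·x^2)·Dx^2  (order 2).
h: a_k = 12, 96, 522, 2784, 27921/2, 335052/5, 6254061/20, 50032488/35, …
ICs: h(0) = 12, h′(0) = 96.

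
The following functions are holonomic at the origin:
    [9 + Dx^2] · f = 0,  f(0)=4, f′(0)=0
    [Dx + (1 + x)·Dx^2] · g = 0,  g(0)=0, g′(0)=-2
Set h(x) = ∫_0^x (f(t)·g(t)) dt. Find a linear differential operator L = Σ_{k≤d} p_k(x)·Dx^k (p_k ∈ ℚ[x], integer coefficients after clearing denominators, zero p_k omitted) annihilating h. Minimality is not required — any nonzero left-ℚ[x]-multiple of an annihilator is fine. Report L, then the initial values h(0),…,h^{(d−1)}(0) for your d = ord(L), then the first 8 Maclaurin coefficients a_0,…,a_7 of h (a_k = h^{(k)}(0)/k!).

L = (2493 + 10854·x + 17091·x^2 + 11664·x^3 + 2916·x^4)·Dx + (612 + 1908·x + 1944·x^2 + 648·x^3)·Dx^2 + (592 + 2484·x + 3834·x^2 + 2592·x^3 + 648·x^4)·Dx^3 + (68 + 212·x + 216·x^2 + 72·x^3)·Dx^4 + (35 + 142·x + 215·x^2 + 144·x^3 + 36·x^4)·Dx^5  (order 5).
h: a_k = 0, 0, -4, 4/3, 25/3, -16/5, -83/30, 5/6, …
ICs: h(0) = 0, h′(0) = 0, h′′(0) = -8, h′′′(0) = 8, h′′′′(0) = 200.

f: a_k = 4, 0, -18, 0, 27/2, 0, -81/20, 0, …
g: a_k = 0, -2, 1, -2/3, 1/2, -2/5, 1/3, -2/7, …
f·g: L₀ = L_f ⊗_s L_g, ord ≤ 2·2.
∫: right-multiply L₀ by Dx.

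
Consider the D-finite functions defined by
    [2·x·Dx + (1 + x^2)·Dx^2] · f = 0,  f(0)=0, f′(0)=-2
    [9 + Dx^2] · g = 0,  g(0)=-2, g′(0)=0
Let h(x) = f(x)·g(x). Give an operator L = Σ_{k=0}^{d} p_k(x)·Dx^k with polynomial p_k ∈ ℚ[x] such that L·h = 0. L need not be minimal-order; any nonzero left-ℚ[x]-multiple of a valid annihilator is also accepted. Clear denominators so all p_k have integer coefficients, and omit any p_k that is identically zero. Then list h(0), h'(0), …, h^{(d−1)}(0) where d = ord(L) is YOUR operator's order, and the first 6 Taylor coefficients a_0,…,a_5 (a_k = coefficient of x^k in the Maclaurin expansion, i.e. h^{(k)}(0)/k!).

f: a_k = 0, -2, 0, 2/3, 0, -2/5, …
g: a_k = -2, 0, 9, 0, -27/4, 0, …
f·g: L₀ = L_f ⊗_s L_g, ord ≤ 2·2.
L = (1170 + 3834·x^2 + 4779·x^4 + 2916·x^6 + 729·x^8) + (396·x + 1044·x^3 + 972·x^5 + 324·x^7)·Dx + (220 + 768·x^2 + 1026·x^4 + 648·x^6 + 162·x^8)·Dx^2 + (44·x + 116·x^3 + 108·x^5 + 36·x^7)·Dx^3 + (10 + 38·x^2 + 55·x^4 + 36·x^6 + 9·x^8)·Dx^4  (order 4).
h: a_k = 0, 4, 0, -58/3, 0, 203/10, …
ICs: h(0) = 0, h′(0) = 4, h′′(0) = 0, h′′′(0) = -116.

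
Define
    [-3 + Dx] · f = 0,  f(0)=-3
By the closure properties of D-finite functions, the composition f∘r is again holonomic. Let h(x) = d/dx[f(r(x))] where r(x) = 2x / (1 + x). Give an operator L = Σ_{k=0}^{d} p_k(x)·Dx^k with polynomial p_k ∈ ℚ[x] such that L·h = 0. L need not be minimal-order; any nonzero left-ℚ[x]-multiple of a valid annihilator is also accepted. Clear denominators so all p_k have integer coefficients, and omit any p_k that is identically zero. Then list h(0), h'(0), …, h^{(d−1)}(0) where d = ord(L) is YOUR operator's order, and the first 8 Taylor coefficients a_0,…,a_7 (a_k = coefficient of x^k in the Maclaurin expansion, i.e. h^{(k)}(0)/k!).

f: a_k = -3, -9, -27/2, -27/2, -81/8, -243/40, -243/80, -729/560, …
Substitute x→r, Dx→(1/r')Dx; clear ⇒ L₀.
Differentiate: ansatz ord ≤ ord L₀ ⇒ L.
L = (4 - 2·x) + (-1 - 2·x - x^2)·Dx  (order 1).
h: a_k = -18, -72, -54, 72, 18, -432/5, 342/5, 288/35, …
ICs: h(0) = -18.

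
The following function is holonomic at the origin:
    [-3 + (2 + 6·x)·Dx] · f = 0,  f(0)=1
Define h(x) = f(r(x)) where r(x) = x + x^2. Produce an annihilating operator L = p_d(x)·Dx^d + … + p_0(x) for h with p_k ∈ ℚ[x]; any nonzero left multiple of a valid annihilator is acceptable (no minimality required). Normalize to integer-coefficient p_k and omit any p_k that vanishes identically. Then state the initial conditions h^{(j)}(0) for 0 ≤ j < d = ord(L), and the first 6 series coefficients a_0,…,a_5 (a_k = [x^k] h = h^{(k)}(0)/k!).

L = (-3 - 6·x) + (2 + 6·x + 6·x^2)·Dx  (order 1).
h: a_k = 1, 3/2, 3/8, -9/16, 99/128, -243/256, …
ICs: h(0) = 1.

f: a_k = 1, 3/2, -9/8, 27/16, -405/128, 1701/256, …
f∘r: x↦r, Dx↦Dx/r' in L_f ⇒ L₀.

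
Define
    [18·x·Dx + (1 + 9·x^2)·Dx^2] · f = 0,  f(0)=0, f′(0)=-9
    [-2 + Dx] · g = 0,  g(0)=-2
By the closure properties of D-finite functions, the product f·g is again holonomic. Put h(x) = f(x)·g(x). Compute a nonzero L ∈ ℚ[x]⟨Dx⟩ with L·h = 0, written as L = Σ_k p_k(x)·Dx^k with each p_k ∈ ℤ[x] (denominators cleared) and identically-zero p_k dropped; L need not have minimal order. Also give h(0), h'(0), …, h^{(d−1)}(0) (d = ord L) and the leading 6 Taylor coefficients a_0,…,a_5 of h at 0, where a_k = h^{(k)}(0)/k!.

f: a_k = 0, -9, 0, 27, 0, -729/5, …
g: a_k = -2, -4, -4, -8/3, -4/3, -8/15, …
f·g: L₀ = L_f ⊗_s L_g, ord ≤ 2·1.
L = (4 - 36·x + 36·x^2) + (-4 + 18·x - 36·x^2)·Dx + (1 + 9·x^2)·Dx^2  (order 2).
h: a_k = 0, 18, 36, -18, -84, 978/5, …
ICs: h(0) = 0, h′(0) = 18.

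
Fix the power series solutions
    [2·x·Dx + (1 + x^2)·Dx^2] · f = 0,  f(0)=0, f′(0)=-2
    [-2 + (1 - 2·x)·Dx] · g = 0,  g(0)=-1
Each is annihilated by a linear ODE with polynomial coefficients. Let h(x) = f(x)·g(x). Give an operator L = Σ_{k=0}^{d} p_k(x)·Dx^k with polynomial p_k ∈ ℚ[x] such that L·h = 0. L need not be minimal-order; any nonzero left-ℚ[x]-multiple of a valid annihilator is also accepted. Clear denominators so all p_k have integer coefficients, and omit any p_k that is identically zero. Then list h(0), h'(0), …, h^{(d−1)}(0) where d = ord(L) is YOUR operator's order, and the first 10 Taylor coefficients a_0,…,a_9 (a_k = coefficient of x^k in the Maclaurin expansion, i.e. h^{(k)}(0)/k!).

f: a_k = 0, -2, 0, 2/3, 0, -2/5, 0, 2/7, 0, -2/9, …
g: a_k = -1, -2, -4, -8, -16, -32, -64, -128, -256, -512, …
f·g: L₀ = L_f ⊗_s L_g, ord ≤ 2·1.
L = 4·x + (4 - 2·x + 8·x^2)·Dx + (-1 + 2·x - x^2 + 2·x^3)·Dx^2  (order 2).
h: a_k = 0, 2, 4, 22/3, 44/3, 446/15, 892/15, 12458/105, 24916/105, 149566/315, …
ICs: h(0) = 0, h′(0) = 2.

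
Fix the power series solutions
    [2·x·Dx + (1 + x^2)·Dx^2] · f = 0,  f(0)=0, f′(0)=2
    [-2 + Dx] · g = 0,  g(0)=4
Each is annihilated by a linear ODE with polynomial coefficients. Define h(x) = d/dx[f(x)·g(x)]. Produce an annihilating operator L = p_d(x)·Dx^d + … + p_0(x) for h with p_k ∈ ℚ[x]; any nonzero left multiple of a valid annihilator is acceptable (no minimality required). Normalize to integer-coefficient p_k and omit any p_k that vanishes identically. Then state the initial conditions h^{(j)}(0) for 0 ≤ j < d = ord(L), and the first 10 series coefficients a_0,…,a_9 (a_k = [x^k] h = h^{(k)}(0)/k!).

L = (2 - 8·x + 14·x^2 - 8·x^3 + 4·x^4) + (-3 + 6·x - 11·x^2 + 6·x^3 - 4·x^4)·Dx + (1 - x + 2·x^2 - x^3 + x^4)·Dx^2  (order 2).
h: a_k = 8, 32, 40, 64/3, 8, 32/3, 104/15, -1664/315, -488/105, 2528/405, …
ICs: h(0) = 8, h′(0) = 32.

f: a_k = 0, 2, 0, -2/3, 0, 2/5, 0, -2/7, 0, 2/9, …
g: a_k = 4, 8, 8, 16/3, 8/3, 16/15, 16/45, 32/315, 8/315, 16/2835, …
L₀ := L_f ⊗_s L_g (sym. prod.), ord ≤ 2.
h=h₀': d/dx-closure on L₀ ⇒ L.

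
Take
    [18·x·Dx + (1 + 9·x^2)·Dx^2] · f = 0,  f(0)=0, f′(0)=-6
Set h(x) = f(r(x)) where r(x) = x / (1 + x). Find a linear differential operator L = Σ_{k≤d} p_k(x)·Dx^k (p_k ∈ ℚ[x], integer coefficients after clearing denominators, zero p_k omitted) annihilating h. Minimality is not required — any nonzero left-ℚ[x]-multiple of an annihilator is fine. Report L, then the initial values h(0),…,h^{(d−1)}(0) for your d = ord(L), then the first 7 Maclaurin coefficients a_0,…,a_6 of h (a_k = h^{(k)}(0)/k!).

f: a_k = 0, -6, 0, 18, 0, -486/5, 0, …
f∘r: x↦r, Dx↦Dx/r' in L_f ⇒ L₀.
L = (2 + 20·x)·Dx + (1 + 2·x + 10·x^2)·Dx^2  (order 2).
h: a_k = 0, -6, 6, 12, -48, 24/5, 312, …
ICs: h(0) = 0, h′(0) = -6.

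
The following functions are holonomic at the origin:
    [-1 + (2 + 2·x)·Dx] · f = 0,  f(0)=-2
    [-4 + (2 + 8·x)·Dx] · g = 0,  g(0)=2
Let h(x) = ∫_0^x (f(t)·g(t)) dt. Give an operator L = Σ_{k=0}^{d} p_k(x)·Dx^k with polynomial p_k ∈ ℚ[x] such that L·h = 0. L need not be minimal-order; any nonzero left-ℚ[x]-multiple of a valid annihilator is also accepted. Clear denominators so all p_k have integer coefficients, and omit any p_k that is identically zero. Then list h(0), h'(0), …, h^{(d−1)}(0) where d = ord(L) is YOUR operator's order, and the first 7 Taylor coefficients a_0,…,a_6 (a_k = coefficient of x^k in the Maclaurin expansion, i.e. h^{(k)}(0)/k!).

L = (-5 - 8·x)·Dx + (2 + 10·x + 8·x^2)·Dx^2  (order 2).
h: a_k = 0, -4, -5, 3/2, -45/16, 981/160, -1905/128, …
ICs: h(0) = 0, h′(0) = -4.

f: a_k = -2, -1, 1/4, -1/8, 5/64, -7/128, 21/512, …
g: a_k = 2, 4, -4, 8, -20, 56, -168, …
Product ⇒ symmetric product L₀, ord ≤ 1.
Integrate: L := L₀·Dx.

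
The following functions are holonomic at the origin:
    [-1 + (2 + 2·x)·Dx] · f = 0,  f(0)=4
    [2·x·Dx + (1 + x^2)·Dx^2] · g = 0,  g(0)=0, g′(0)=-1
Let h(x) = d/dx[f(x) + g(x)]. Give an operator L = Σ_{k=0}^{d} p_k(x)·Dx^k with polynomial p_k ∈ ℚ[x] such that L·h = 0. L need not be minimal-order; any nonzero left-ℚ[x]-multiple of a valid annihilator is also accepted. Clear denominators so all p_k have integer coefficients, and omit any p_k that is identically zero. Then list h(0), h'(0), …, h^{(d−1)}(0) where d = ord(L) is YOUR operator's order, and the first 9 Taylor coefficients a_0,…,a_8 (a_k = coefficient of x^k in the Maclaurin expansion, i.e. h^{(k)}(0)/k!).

f: a_k = 4, 2, -1/2, 1/4, -5/32, 7/64, -21/256, 33/512, -429/8192, …
g: a_k = 0, -1, 0, 1/3, 0, -1/5, 0, 1/7, 0, …
Sum ⇒ L₀ = lclm(L_f,L_g) in ℚ(x)⟨Dx⟩.
Derive L from L₀ (diff closure).
L = (-4 - 10·x + 12·x^2 + 6·x^3) + (-11 - 16·x + 10·x^2 + 48·x^3 + 21·x^4)·Dx + (-2 + 6·x + 12·x^2 + 12·x^3 + 14·x^4 + 6·x^5)·Dx^2  (order 2).
h: a_k = 1, -1, 7/4, -5/8, -29/64, -63/128, 743/512, -429/1024, -9949/16384, …
ICs: h(0) = 1, h′(0) = -1.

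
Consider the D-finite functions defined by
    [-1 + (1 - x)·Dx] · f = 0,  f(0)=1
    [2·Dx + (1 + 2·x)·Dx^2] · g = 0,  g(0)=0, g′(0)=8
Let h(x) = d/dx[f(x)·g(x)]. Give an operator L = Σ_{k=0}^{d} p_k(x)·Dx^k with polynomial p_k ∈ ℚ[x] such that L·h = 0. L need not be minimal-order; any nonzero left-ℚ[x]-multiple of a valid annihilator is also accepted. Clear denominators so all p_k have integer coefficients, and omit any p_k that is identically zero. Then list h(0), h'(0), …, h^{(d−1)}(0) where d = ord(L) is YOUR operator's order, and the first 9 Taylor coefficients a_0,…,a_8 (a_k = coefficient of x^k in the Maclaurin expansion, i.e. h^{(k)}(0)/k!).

f: a_k = 1, 1, 1, 1, 1, 1, 1, 1, 1, …
g: a_k = 0, 8, -8, 32/3, -16, 128/5, -128/3, 512/7, -128, …
Product ⇒ symmetric product L₀, ord ≤ 2.
Derive L from L₀ (diff closure).
L = 8 + (-1 + 10·x)·Dx + (-1 - x + 2·x^2)·Dx^2  (order 2).
h: a_k = 8, 0, 32, -64/3, 304/3, -672/5, 1776/5, -21632/35, 47344/35, …
ICs: h(0) = 8, h′(0) = 0.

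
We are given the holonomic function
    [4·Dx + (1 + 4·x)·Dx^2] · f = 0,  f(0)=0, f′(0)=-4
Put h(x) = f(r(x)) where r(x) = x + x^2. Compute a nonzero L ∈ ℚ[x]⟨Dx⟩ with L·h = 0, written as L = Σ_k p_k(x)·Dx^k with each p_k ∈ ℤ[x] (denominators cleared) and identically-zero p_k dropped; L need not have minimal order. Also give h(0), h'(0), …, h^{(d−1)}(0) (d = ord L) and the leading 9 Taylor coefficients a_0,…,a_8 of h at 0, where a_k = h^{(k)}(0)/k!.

f: a_k = 0, -4, 8, -64/3, 64, -1024/5, 2048/3, -16384/7, 8192, …
L₀ from L_f via x↦r, Dx↦r'^{-1}Dx.
L = 2·Dx + (1 + 2·x)·Dx^2  (order 2).
h: a_k = 0, -4, 4, -16/3, 8, -64/5, 64/3, -256/7, 64, …
ICs: h(0) = 0, h′(0) = -4.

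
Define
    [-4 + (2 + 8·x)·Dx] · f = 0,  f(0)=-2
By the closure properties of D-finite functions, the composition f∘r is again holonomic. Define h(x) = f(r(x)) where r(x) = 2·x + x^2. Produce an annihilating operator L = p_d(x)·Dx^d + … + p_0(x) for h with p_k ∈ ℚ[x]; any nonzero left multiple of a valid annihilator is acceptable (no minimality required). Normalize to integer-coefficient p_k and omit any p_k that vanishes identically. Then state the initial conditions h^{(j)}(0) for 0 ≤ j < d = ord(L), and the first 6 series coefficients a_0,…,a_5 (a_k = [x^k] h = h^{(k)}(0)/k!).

f: a_k = -2, -4, 4, -8, 20, -56, …
h₀=f(r): pull back L_f along r ⇒ L₀.
L = (-4 - 4·x) + (1 + 8·x + 4·x^2)·Dx  (order 1).
h: a_k = -2, -8, 12, -48, 228, -1200, …
ICs: h(0) = -2.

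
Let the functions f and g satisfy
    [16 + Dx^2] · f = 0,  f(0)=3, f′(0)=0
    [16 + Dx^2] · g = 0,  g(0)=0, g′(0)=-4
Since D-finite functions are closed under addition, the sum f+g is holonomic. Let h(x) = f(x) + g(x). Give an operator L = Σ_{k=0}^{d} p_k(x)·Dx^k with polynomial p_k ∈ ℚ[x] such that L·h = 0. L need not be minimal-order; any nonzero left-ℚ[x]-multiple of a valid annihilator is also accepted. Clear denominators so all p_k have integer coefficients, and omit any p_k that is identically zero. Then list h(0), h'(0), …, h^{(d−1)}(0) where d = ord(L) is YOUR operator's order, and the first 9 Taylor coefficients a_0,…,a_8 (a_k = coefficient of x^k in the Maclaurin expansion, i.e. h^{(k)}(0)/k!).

f: a_k = 3, 0, -24, 0, 32, 0, -256/15, 0, 512/105, …
g: a_k = 0, -4, 0, 32/3, 0, -128/15, 0, 1024/315, 0, …
Sum ⇒ L₀ = lclm(L_f,L_g) in ℚ(x)⟨Dx⟩.
L = 16 + Dx^2  (order 2).
h: a_k = 3, -4, -24, 32/3, 32, -128/15, -256/15, 1024/315, 512/105, …
ICs: h(0) = 3, h′(0) = -4.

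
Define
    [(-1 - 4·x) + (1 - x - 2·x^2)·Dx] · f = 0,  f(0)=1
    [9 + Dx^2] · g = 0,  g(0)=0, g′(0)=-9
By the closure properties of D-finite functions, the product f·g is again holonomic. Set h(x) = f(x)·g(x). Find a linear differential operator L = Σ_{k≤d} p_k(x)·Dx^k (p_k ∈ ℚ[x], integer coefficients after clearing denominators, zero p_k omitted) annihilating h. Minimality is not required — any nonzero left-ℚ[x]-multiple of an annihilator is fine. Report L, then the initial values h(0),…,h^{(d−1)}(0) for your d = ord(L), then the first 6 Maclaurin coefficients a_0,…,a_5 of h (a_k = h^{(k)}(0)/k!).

f: a_k = 1, 1, 3, 5, 11, 21, …
g: a_k = 0, -9, 0, 27/2, 0, -243/40, …
f·g: L₀ = L_f ⊗_s L_g, ord ≤ 1·2.
L = (-5 + 9·x + 18·x^2) + (2 + 8·x)·Dx + (-1 + x + 2·x^2)·Dx^2  (order 2).
h: a_k = 0, -9, -9, -27/2, -63/2, -2583/40, …
ICs: h(0) = 0, h′(0) = -9.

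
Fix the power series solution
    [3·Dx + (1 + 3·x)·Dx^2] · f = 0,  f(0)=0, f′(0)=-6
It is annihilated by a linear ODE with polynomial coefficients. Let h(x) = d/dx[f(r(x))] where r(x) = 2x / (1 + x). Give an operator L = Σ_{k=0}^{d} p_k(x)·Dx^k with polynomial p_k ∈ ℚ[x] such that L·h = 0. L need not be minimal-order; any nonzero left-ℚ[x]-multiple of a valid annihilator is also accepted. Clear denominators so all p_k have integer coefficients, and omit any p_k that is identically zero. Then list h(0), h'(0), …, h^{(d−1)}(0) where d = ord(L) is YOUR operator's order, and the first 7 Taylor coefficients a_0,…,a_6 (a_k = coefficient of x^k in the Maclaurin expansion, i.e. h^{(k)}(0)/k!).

f: a_k = 0, -6, 9, -18, 81/2, -486/5, 243, …
L₀ from L_f via x↦r, Dx↦r'^{-1}Dx.
h=h₀': d/dx-closure on L₀ ⇒ L.
L = (8 + 14·x) + (1 + 8·x + 7·x^2)·Dx  (order 1).
h: a_k = -12, 96, -684, 4800, -33612, 235296, -1647084, …
ICs: h(0) = -12.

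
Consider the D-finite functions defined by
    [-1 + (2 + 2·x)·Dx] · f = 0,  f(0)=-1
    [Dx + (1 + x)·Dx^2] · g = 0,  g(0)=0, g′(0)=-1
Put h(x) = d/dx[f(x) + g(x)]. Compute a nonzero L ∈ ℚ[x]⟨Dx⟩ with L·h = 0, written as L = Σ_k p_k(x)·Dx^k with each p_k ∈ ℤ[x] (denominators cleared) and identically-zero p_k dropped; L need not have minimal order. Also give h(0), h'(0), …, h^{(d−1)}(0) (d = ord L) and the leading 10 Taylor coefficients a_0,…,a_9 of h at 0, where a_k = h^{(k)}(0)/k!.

L = 1 + (5 + 5·x)·Dx + (2 + 4·x + 2·x^2)·Dx^2  (order 2).
h: a_k = -3/2, 5/4, -19/16, 37/32, -291/256, 575/512, -2279/2048, 4525/4096, -71971/65536, 143227/131072, …
ICs: h(0) = -3/2, h′(0) = 5/4.

f: a_k = -1, -1/2, 1/8, -1/16, 5/128, -7/256, 21/1024, -33/2048, 429/32768, -715/65536, …
g: a_k = 0, -1, 1/2, -1/3, 1/4, -1/5, 1/6, -1/7, 1/8, -1/9, …
f+g: L₀ = lclm(L_f,L_g), ord ≤ 1+2.
Derive L from L₀ (diff closure).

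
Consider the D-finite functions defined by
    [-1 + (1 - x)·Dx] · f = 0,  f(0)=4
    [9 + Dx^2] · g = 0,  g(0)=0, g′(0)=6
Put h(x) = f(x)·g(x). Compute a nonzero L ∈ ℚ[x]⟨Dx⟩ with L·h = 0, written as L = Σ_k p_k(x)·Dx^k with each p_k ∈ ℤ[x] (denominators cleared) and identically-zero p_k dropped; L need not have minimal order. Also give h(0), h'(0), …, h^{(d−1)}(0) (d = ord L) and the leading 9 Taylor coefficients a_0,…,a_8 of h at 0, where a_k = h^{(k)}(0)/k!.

L = (-9 + 9·x) + 2·Dx + (-1 + x)·Dx^2  (order 2).
h: a_k = 0, 24, 24, -12, -12, 21/5, 21/5, 51/70, 51/70, …
ICs: h(0) = 0, h′(0) = 24.

f: a_k = 4, 4, 4, 4, 4, 4, 4, 4, 4, …
g: a_k = 0, 6, 0, -9, 0, 81/20, 0, -243/280, 0, …
h₀=f·g: eliminate ⇒ L₀, order ≤ 1·2.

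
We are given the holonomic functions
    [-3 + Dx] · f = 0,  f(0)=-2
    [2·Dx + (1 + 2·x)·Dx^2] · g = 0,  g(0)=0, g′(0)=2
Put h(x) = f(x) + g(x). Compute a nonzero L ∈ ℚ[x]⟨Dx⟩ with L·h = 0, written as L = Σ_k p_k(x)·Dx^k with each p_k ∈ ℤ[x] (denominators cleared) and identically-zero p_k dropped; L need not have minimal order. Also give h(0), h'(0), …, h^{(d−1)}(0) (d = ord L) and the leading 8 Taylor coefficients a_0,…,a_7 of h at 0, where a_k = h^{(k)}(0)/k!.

f: a_k = -2, -6, -9, -9, -27/4, -81/20, -81/40, -243/280, …
g: a_k = 0, 2, -2, 8/3, -4, 32/5, -32/3, 128/7, …
Sum ⇒ L₀ = lclm(L_f,L_g) in ℚ(x)⟨Dx⟩.
L = (-42 - 36·x)·Dx + (-1 - 36·x - 36·x^2)·Dx^2 + (5 + 16·x + 12·x^2)·Dx^3  (order 3).
h: a_k = -2, -4, -11, -19/3, -43/4, 47/20, -1523/120, 4877/280, …
ICs: h(0) = -2, h′(0) = -4, h′′(0) = -22.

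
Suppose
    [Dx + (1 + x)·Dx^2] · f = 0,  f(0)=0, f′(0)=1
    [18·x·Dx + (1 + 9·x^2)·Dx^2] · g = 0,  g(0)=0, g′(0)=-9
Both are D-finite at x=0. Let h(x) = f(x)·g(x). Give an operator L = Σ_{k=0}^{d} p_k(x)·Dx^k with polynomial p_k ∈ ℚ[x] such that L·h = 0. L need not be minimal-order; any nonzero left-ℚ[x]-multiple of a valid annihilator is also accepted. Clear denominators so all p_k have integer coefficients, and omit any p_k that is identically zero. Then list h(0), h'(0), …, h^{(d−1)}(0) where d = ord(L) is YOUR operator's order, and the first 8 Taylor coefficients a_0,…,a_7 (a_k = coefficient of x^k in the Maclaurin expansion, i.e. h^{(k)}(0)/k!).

f: a_k = 0, 1, -1/2, 1/3, -1/4, 1/5, -1/6, 1/7, …
g: a_k = 0, -9, 0, 27, 0, -729/5, 0, 6561/7, …
f·g: L₀ = L_f ⊗_s L_g, ord ≤ 2·2.
L = (1368 + 2700·x + 37584·x^2 + 95580·x^3 + 87480·x^4 + 37908·x^5 + 26244·x^7)·Dx + (1298 + 9180·x + 54612·x^2 + 194724·x^3 + 324000·x^4 + 271188·x^5 + 102060·x^6 + 78732·x^7 + 91854·x^8)·Dx^2 + (76 + 2848·x + 12096·x^2 + 43992·x^3 + 117288·x^4 + 173016·x^5 + 139968·x^6 + 75816·x^7 + 78732·x^8 + 52488·x^9)·Dx^3 + (37 + 146·x + 901·x^2 + 2808·x^3 + 7362·x^4 + 15228·x^5 + 21546·x^6 + 17496·x^7 + 12393·x^8 + 13122·x^9 + 6561·x^10)·Dx^4  (order 4).
h: a_k = 0, 0, -9, 9/2, 24, -45/4, -693/5, 1353/20, …
ICs: h(0) = 0, h′(0) = 0, h′′(0) = -18, h′′′(0) = 27.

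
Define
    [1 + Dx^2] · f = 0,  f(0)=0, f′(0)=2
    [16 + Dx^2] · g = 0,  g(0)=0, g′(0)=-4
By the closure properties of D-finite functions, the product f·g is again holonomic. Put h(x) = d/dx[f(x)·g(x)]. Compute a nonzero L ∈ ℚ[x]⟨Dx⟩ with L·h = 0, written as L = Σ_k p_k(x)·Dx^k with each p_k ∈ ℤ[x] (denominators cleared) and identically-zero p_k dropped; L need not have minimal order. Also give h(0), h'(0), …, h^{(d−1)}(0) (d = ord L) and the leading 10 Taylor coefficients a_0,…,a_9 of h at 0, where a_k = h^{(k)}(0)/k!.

L = 225 + 34·Dx^2 + Dx^4  (order 4).
h: a_k = 0, -16, 0, 272/3, 0, -1862/15, 0, 24004/315, 0, -606661/22680, …
ICs: h(0) = 0, h′(0) = -16, h′′(0) = 0, h′′′(0) = 544.

f: a_k = 0, 2, 0, -1/3, 0, 1/60, 0, -1/2520, 0, 1/181440, …
g: a_k = 0, -4, 0, 32/3, 0, -128/15, 0, 1024/315, 0, -2048/2835, …
Product ⇒ symmetric product L₀, ord ≤ 4.
Differentiate: ansatz ord ≤ ord L₀ ⇒ L.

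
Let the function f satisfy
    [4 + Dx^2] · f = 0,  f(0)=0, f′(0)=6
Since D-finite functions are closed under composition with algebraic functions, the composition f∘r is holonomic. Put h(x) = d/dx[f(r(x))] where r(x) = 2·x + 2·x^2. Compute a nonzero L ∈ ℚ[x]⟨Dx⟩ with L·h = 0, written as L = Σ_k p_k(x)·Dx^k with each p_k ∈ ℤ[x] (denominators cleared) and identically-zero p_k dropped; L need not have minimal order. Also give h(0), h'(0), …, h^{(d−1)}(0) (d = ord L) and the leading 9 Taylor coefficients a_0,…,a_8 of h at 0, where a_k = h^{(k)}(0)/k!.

L = (28 + 128·x + 384·x^2 + 512·x^3 + 256·x^4) + (-6 - 12·x)·Dx + (1 + 4·x + 4·x^2)·Dx^2  (order 2).
h: a_k = 12, 24, -96, -384, -352, 576, 25856/15, 22528/15, -70528/105, …
ICs: h(0) = 12, h′(0) = 24.

f: a_k = 0, 6, 0, -4, 0, 4/5, 0, -8/105, 0, …
h₀=f(r): pull back L_f along r ⇒ L₀.
h₀' ⇒ L via d/dx closure of L₀.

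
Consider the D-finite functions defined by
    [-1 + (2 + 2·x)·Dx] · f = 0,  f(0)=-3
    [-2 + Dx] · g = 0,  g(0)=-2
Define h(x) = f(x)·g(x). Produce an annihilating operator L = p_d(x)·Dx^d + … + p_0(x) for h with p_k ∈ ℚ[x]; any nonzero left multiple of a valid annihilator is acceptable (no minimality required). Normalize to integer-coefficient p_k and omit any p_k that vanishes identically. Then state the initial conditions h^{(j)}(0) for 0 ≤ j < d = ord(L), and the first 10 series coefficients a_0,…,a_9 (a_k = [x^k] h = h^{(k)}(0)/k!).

f: a_k = -3, -3/2, 3/8, -3/16, 15/128, -21/256, 63/1024, -99/2048, 1287/32768, -2145/65536, …
g: a_k = -2, -4, -4, -8/3, -4/3, -8/15, -8/45, -16/315, -4/315, -8/2835, …
h₀=f·g: eliminate ⇒ L₀, order ≤ 1·1.
L = (-5 - 4·x) + (2 + 2·x)·Dx  (order 1).
h: a_k = 6, 15, 69/4, 103/8, 449/64, 1949/640, 1643/1536, 36047/107520, 135617/1720320, 815221/30965760, …
ICs: h(0) = 6.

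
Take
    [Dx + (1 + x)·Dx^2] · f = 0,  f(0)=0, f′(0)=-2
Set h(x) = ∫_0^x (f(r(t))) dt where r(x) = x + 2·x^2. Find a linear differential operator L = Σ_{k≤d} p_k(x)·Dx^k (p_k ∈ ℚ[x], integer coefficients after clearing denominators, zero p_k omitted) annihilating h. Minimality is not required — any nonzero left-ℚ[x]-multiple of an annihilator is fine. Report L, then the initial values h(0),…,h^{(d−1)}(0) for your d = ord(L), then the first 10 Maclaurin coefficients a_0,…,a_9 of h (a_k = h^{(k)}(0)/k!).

L = (-3 + 4·x + 8·x^2)·Dx^2 + (1 + 5·x + 6·x^2 + 8·x^3)·Dx^3  (order 3).
h: a_k = 0, 0, -1, -1, 5/6, 1/10, -11/15, 3/7, 13/28, -31/36, …
ICs: h(0) = 0, h′(0) = 0, h′′(0) = -2.

f: a_k = 0, -2, 1, -2/3, 1/2, -2/5, 1/3, -2/7, 1/4, -2/9, …
Change of var in L_f (x↦r) gives L₀.
∫: right-multiply L₀ by Dx.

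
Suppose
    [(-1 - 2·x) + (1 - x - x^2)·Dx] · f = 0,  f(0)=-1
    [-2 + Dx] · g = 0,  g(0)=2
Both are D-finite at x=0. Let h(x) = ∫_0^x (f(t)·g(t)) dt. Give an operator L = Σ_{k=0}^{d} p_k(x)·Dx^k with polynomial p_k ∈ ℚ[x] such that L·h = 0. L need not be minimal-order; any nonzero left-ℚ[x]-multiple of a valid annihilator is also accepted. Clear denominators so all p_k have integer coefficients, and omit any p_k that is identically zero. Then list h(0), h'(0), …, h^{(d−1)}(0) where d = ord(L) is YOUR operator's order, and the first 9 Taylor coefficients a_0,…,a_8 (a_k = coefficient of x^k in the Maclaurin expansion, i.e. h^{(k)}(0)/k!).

L = (3 - 2·x^2)·Dx + (-1 + x + x^2)·Dx^2  (order 2).
h: a_k = 0, -2, -3, -4, -31/6, -34/5, -46/5, -4022/315, -2531/140, …
ICs: h(0) = 0, h′(0) = -2.

f: a_k = -1, -1, -2, -3, -5, -8, -13, -21, -34, …
g: a_k = 2, 4, 4, 8/3, 4/3, 8/15, 8/45, 16/315, 4/315, …
Sym-product of L_f,L_g gives L₀ (≤ ord 1).
h=∫h₀ ⇒ L = L₀·Dx.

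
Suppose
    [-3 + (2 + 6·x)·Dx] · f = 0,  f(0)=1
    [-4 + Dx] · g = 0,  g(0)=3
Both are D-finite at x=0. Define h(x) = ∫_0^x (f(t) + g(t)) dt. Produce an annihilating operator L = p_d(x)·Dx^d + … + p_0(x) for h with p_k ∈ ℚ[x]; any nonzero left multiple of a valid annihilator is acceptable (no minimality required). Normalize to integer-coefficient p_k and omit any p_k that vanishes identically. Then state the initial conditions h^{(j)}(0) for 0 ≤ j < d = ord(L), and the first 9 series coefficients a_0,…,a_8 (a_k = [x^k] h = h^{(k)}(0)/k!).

f: a_k = 1, 3/2, -9/8, 27/16, -405/128, 1701/256, -15309/1024, 72171/2048, -2814669/32768, …
g: a_k = 3, 12, 24, 32, 32, 128/5, 256/15, 1024/105, 512/105, …
h₀=f+g: left-lcm gives L₀, ord ≤ 2.
h=∫₀ˣh₀: take L = L₀·Dx.
L = (132 + 288·x)·Dx + (-73 - 384·x - 576·x^2)·Dx^2 + (10 + 78·x + 144·x^2)·Dx^3  (order 3).
h: a_k = 0, 4, 27/4, 61/8, 539/64, 3691/640, 41273/7680, 32509/107520, 9675107/1720320, …
ICs: h(0) = 0, h′(0) = 4, h′′(0) = 27/2.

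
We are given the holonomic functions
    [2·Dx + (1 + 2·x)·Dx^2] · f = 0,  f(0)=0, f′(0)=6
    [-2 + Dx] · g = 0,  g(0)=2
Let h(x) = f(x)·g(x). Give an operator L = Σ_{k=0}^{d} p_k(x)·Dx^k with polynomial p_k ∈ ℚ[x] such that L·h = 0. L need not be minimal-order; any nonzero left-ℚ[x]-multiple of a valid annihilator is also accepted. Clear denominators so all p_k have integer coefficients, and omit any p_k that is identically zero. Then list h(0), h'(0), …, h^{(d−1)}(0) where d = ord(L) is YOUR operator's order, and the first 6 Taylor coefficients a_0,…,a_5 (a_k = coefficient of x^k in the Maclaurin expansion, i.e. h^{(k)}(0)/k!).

L = 8·x + (-2 - 8·x)·Dx + (1 + 2·x)·Dx^2  (order 2).
h: a_k = 0, 12, 12, 16, 0, 72/5, …
ICs: h(0) = 0, h′(0) = 12.

f: a_k = 0, 6, -6, 8, -12, 96/5, …
g: a_k = 2, 4, 4, 8/3, 4/3, 8/15, …
L₀ := L_f ⊗_s L_g (sym. prod.), ord ≤ 2.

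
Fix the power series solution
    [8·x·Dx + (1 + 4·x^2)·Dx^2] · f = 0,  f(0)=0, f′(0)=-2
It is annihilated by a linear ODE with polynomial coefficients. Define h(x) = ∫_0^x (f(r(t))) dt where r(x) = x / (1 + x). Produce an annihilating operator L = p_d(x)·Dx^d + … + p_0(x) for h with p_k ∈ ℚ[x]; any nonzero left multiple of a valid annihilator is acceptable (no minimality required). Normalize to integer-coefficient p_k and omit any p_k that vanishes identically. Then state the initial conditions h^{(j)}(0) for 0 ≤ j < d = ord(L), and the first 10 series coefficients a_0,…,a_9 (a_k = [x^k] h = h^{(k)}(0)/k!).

L = (2 + 10·x)·Dx^2 + (1 + 2·x + 5·x^2)·Dx^3  (order 3).
h: a_k = 0, 0, -1, 2/3, 1/6, -6/5, 19/15, 22/21, -139/28, 14/3, …
ICs: h(0) = 0, h′(0) = 0, h′′(0) = -2.

f: a_k = 0, -2, 0, 8/3, 0, -32/5, 0, 128/7, 0, -512/9, …
h₀=f(r): pull back L_f along r ⇒ L₀.
Integrate: L := L₀·Dx.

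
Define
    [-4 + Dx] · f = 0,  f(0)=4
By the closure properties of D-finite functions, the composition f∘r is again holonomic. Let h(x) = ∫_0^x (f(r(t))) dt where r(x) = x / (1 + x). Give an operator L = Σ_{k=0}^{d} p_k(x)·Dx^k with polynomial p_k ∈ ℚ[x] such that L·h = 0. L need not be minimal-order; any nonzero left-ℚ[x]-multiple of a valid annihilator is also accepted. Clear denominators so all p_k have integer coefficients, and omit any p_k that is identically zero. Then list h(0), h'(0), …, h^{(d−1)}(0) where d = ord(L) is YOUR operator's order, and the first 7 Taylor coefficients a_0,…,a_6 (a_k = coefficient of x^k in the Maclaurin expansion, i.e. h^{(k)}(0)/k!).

L = -4·Dx + (1 + 2·x + x^2)·Dx^2  (order 2).
h: a_k = 0, 4, 8, 16/3, -4/3, -16/15, 56/45, …
ICs: h(0) = 0, h′(0) = 4.

f: a_k = 4, 16, 32, 128/3, 128/3, 512/15, 1024/45, …
Substitute x→r, Dx→(1/r')Dx; clear ⇒ L₀.
h=∫₀ˣh₀: take L = L₀·Dx.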